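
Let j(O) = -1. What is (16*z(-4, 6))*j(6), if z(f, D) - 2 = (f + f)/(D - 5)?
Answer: 96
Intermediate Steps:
z(f, D) = 2 + 2*f/(-5 + D) (z(f, D) = 2 + (f + f)/(D - 5) = 2 + (2*f)/(-5 + D) = 2 + 2*f/(-5 + D))
(16*z(-4, 6))*j(6) = (16*(2*(-5 + 6 - 4)/(-5 + 6)))*(-1) = (16*(2*(-3)/1))*(-1) = (16*(2*1*(-3)))*(-1) = (16*(-6))*(-1) = -96*(-1) = 96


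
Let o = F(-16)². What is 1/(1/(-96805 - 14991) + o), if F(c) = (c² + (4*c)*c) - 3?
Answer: 111796/182308979283 ≈ 6.1322e-7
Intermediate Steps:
F(c) = -3 + 5*c² (F(c) = (c² + 4*c²) - 3 = 5*c² - 3 = -3 + 5*c²)
o = 1630729 (o = (-3 + 5*(-16)²)² = (-3 + 5*256)² = (-3 + 1280)² = 1277² = 1630729)
1/(1/(-96805 - 14991) + o) = 1/(1/(-96805 - 14991) + 1630729) = 1/(1/(-111796) + 1630729) = 1/(-1/111796 + 1630729) = 1/(182308979283/111796) = 111796/182308979283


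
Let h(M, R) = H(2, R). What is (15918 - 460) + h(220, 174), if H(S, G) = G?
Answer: 15632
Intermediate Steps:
h(M, R) = R
(15918 - 460) + h(220, 174) = (15918 - 460) + 174 = 15458 + 174 = 15632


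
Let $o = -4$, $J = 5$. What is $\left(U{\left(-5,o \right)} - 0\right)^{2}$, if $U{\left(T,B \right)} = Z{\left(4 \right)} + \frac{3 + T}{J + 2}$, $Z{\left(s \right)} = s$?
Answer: $\frac{676}{49} \approx 13.796$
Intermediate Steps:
$U{\left(T,B \right)} = \frac{31}{7} + \frac{T}{7}$ ($U{\left(T,B \right)} = 4 + \frac{3 + T}{5 + 2} = 4 + \frac{3 + T}{7} = 4 + \left(3 + T\right) \frac{1}{7} = 4 + \left(\frac{3}{7} + \frac{T}{7}\right) = \frac{31}{7} + \frac{T}{7}$)
$\left(U{\left(-5,o \right)} - 0\right)^{2} = \left(\left(\frac{31}{7} + \frac{1}{7} \left(-5\right)\right) - 0\right)^{2} = \left(\left(\frac{31}{7} - \frac{5}{7}\right) + \left(-13 + 13\right)\right)^{2} = \left(\frac{26}{7} + 0\right)^{2} = \left(\frac{26}{7}\right)^{2} = \frac{676}{49}$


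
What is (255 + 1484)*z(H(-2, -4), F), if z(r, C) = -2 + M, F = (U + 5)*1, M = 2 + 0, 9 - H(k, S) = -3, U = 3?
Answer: 0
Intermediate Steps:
H(k, S) = 12 (H(k, S) = 9 - 1*(-3) = 9 + 3 = 12)
M = 2
F = 8 (F = (3 + 5)*1 = 8*1 = 8)
z(r, C) = 0 (z(r, C) = -2 + 2 = 0)
(255 + 1484)*z(H(-2, -4), F) = (255 + 1484)*0 = 1739*0 = 0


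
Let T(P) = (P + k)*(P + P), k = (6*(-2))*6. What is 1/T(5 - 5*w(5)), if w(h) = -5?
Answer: -1/2520 ≈ -0.00039683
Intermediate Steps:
k = -72 (k = -12*6 = -72)
T(P) = 2*P*(-72 + P) (T(P) = (P - 72)*(P + P) = (-72 + P)*(2*P) = 2*P*(-72 + P))
1/T(5 - 5*w(5)) = 1/(2*(5 - 5*(-5))*(-72 + (5 - 5*(-5)))) = 1/(2*(5 + 25)*(-72 + (5 + 25))) = 1/(2*30*(-72 + 30)) = 1/(2*30*(-42)) = 1/(-2520) = -1/2520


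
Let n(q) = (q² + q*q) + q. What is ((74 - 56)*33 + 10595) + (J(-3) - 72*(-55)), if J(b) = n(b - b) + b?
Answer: 15146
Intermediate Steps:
n(q) = q + 2*q² (n(q) = (q² + q²) + q = 2*q² + q = q + 2*q²)
J(b) = b (J(b) = (b - b)*(1 + 2*(b - b)) + b = 0*(1 + 2*0) + b = 0*(1 + 0) + b = 0*1 + b = 0 + b = b)
((74 - 56)*33 + 10595) + (J(-3) - 72*(-55)) = ((74 - 56)*33 + 10595) + (-3 - 72*(-55)) = (18*33 + 10595) + (-3 + 3960) = (594 + 10595) + 3957 = 11189 + 3957 = 15146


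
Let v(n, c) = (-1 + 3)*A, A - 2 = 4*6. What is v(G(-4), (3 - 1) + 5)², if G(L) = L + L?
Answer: 2704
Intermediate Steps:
A = 26 (A = 2 + 4*6 = 2 + 24 = 26)
G(L) = 2*L
v(n, c) = 52 (v(n, c) = (-1 + 3)*26 = 2*26 = 52)
v(G(-4), (3 - 1) + 5)² = 52² = 2704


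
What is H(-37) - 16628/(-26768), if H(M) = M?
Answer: -243447/6692 ≈ -36.379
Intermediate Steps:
H(-37) - 16628/(-26768) = -37 - 16628/(-26768) = -37 - 16628*(-1)/26768 = -37 - 1*(-4157/6692) = -37 + 4157/6692 = -243447/6692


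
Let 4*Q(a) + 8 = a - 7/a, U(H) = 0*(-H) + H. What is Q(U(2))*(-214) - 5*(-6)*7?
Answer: 2873/4 ≈ 718.25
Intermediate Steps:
U(H) = H (U(H) = 0 + H = H)
Q(a) = -2 - 7/(4*a) + a/4 (Q(a) = -2 + (a - 7/a)/4 = -2 + (-7/(4*a) + a/4) = -2 - 7/(4*a) + a/4)
Q(U(2))*(-214) - 5*(-6)*7 = ((¼)*(-7 + 2*(-8 + 2))/2)*(-214) - 5*(-6)*7 = ((¼)*(½)*(-7 + 2*(-6)))*(-214) + 30*7 = ((¼)*(½)*(-7 - 12))*(-214) + 210 = ((¼)*(½)*(-19))*(-214) + 210 = -19/8*(-214) + 210 = 2033/4 + 210 = 2873/4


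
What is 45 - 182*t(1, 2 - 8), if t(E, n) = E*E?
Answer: -137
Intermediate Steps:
t(E, n) = E²
45 - 182*t(1, 2 - 8) = 45 - 182*1² = 45 - 182*1 = 45 - 182 = -137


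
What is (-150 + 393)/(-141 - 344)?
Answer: -243/485 ≈ -0.50103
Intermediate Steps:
(-150 + 393)/(-141 - 344) = 243/(-485) = 243*(-1/485) = -243/485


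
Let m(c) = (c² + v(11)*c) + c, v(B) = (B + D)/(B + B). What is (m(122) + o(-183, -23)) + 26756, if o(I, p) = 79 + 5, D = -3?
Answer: 460794/11 ≈ 41890.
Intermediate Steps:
v(B) = (-3 + B)/(2*B) (v(B) = (B - 3)/(B + B) = (-3 + B)/((2*B)) = (-3 + B)*(1/(2*B)) = (-3 + B)/(2*B))
o(I, p) = 84
m(c) = c² + 15*c/11 (m(c) = (c² + ((½)*(-3 + 11)/11)*c) + c = (c² + ((½)*(1/11)*8)*c) + c = (c² + 4*c/11) + c = c² + 15*c/11)
(m(122) + o(-183, -23)) + 26756 = ((1/11)*122*(15 + 11*122) + 84) + 26756 = ((1/11)*122*(15 + 1342) + 84) + 26756 = ((1/11)*122*1357 + 84) + 26756 = (165554/11 + 84) + 26756 = 166478/11 + 26756 = 460794/11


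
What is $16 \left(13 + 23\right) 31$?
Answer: $17856$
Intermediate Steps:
$16 \left(13 + 23\right) 31 = 16 \cdot 36 \cdot 31 = 576 \cdot 31 = 17856$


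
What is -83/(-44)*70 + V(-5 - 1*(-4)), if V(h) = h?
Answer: 2883/22 ≈ 131.05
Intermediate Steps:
-83/(-44)*70 + V(-5 - 1*(-4)) = -83/(-44)*70 + (-5 - 1*(-4)) = -83*(-1/44)*70 + (-5 + 4) = (83/44)*70 - 1 = 2905/22 - 1 = 2883/22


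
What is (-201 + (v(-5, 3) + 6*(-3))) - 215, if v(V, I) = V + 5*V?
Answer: -464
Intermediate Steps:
v(V, I) = 6*V
(-201 + (v(-5, 3) + 6*(-3))) - 215 = (-201 + (6*(-5) + 6*(-3))) - 215 = (-201 + (-30 - 18)) - 215 = (-201 - 48) - 215 = -249 - 215 = -464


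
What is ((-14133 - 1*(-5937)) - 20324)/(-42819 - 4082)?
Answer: 28520/46901 ≈ 0.60809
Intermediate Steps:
((-14133 - 1*(-5937)) - 20324)/(-42819 - 4082) = ((-14133 + 5937) - 20324)/(-46901) = (-8196 - 20324)*(-1/46901) = -28520*(-1/46901) = 28520/46901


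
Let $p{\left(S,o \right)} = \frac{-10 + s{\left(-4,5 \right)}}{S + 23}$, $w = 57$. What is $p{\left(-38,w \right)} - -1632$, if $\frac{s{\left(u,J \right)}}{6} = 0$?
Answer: $\frac{4898}{3} \approx 1632.7$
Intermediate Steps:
$s{\left(u,J \right)} = 0$ ($s{\left(u,J \right)} = 6 \cdot 0 = 0$)
$p{\left(S,o \right)} = - \frac{10}{23 + S}$ ($p{\left(S,o \right)} = \frac{-10 + 0}{S + 23} = - \frac{10}{23 + S}$)
$p{\left(-38,w \right)} - -1632 = - \frac{10}{23 - 38} - -1632 = - \frac{10}{-15} + 1632 = \left(-10\right) \left(- \frac{1}{15}\right) + 1632 = \frac{2}{3} + 1632 = \frac{4898}{3}$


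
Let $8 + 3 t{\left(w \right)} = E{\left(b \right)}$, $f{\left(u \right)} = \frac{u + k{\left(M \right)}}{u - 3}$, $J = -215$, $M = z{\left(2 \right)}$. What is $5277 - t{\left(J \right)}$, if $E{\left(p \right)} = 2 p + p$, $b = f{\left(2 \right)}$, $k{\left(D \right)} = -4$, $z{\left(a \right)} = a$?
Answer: $\frac{15833}{3} \approx 5277.7$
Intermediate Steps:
$M = 2$
$f{\left(u \right)} = \frac{-4 + u}{-3 + u}$ ($f{\left(u \right)} = \frac{u - 4}{u - 3} = \frac{-4 + u}{-3 + u}$)
$b = 2$ ($b = \frac{-4 + 2}{-3 + 2} = \frac{1}{-1} \left(-2\right) = \left(-1\right) \left(-2\right) = 2$)
$E{\left(p \right)} = 3 p$
$t{\left(w \right)} = - \frac{2}{3}$ ($t{\left(w \right)} = - \frac{8}{3} + \frac{3 \cdot 2}{3} = - \frac{8}{3} + \frac{1}{3} \cdot 6 = - \frac{8}{3} + 2 = - \frac{2}{3}$)
$5277 - t{\left(J \right)} = 5277 - - \frac{2}{3} = 5277 + \frac{2}{3} = \frac{15833}{3}$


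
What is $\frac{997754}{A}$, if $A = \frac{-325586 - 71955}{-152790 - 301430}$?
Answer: $\frac{453199821880}{397541} \approx 1.14 \cdot 10^{6}$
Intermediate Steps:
$A = \frac{397541}{454220}$ ($A = - \frac{397541}{-454220} = \left(-397541\right) \left(- \frac{1}{454220}\right) = \frac{397541}{454220} \approx 0.87522$)
$\frac{997754}{A} = \frac{997754}{\frac{397541}{454220}} = 997754 \cdot \frac{454220}{397541} = \frac{453199821880}{397541}$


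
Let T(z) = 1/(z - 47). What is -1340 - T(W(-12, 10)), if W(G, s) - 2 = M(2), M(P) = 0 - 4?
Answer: -65659/49 ≈ -1340.0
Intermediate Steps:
M(P) = -4
W(G, s) = -2 (W(G, s) = 2 - 4 = -2)
T(z) = 1/(-47 + z)
-1340 - T(W(-12, 10)) = -1340 - 1/(-47 - 2) = -1340 - 1/(-49) = -1340 - 1*(-1/49) = -1340 + 1/49 = -65659/49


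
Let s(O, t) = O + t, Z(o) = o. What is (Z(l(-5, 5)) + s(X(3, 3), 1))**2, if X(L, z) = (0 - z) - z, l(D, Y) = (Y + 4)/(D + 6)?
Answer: 16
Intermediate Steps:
l(D, Y) = (4 + Y)/(6 + D)
X(L, z) = -2*z (X(L, z) = -z - z = -2*z)
(Z(l(-5, 5)) + s(X(3, 3), 1))**2 = ((4 + 5)/(6 - 5) + (-2*3 + 1))**2 = (9/1 + (-6 + 1))**2 = (1*9 - 5)**2 = (9 - 5)**2 = 4**2 = 16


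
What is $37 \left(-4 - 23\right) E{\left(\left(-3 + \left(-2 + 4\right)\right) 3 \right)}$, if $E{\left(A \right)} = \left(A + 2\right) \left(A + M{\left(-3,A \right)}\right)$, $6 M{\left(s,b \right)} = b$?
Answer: $- \frac{6993}{2} \approx -3496.5$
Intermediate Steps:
$M{\left(s,b \right)} = \frac{b}{6}$
$E{\left(A \right)} = \frac{7 A \left(2 + A\right)}{6}$ ($E{\left(A \right)} = \left(A + 2\right) \left(A + \frac{A}{6}\right) = \left(2 + A\right) \frac{7 A}{6} = \frac{7 A \left(2 + A\right)}{6}$)
$37 \left(-4 - 23\right) E{\left(\left(-3 + \left(-2 + 4\right)\right) 3 \right)} = 37 \left(-4 - 23\right) \frac{7 \left(-3 + \left(-2 + 4\right)\right) 3 \left(2 + \left(-3 + \left(-2 + 4\right)\right) 3\right)}{6} = 37 \left(-27\right) \frac{7 \left(-3 + 2\right) 3 \left(2 + \left(-3 + 2\right) 3\right)}{6} = - 999 \frac{7 \left(\left(-1\right) 3\right) \left(2 - 3\right)}{6} = - 999 \cdot \frac{7}{6} \left(-3\right) \left(2 - 3\right) = - 999 \cdot \frac{7}{6} \left(-3\right) \left(-1\right) = \left(-999\right) \frac{7}{2} = - \frac{6993}{2}$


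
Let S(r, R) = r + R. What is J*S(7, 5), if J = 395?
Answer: 4740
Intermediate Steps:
S(r, R) = R + r
J*S(7, 5) = 395*(5 + 7) = 395*12 = 4740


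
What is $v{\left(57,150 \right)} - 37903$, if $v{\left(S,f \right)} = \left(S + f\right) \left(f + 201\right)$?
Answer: $34754$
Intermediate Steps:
$v{\left(S,f \right)} = \left(201 + f\right) \left(S + f\right)$ ($v{\left(S,f \right)} = \left(S + f\right) \left(201 + f\right) = \left(201 + f\right) \left(S + f\right)$)
$v{\left(57,150 \right)} - 37903 = \left(150^{2} + 201 \cdot 57 + 201 \cdot 150 + 57 \cdot 150\right) - 37903 = \left(22500 + 11457 + 30150 + 8550\right) - 37903 = 72657 - 37903 = 34754$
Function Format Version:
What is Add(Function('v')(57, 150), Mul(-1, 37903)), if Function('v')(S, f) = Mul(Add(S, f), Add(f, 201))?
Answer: 34754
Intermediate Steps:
Function('v')(S, f) = Mul(Add(201, f), Add(S, f)) (Function('v')(S, f) = Mul(Add(S, f), Add(201, f)) = Mul(Add(201, f), Add(S, f)))
Add(Function('v')(57, 150), Mul(-1, 37903)) = Add(Add(Pow(150, 2), Mul(201, 57), Mul(201, 150), Mul(57, 150)), Mul(-1, 37903)) = Add(Add(22500, 11457, 30150, 8550), -37903) = Add(72657, -37903) = 34754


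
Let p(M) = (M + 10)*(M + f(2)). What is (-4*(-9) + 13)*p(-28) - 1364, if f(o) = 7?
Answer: 17158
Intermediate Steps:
p(M) = (7 + M)*(10 + M) (p(M) = (M + 10)*(M + 7) = (10 + M)*(7 + M) = (7 + M)*(10 + M))
(-4*(-9) + 13)*p(-28) - 1364 = (-4*(-9) + 13)*(70 + (-28)² + 17*(-28)) - 1364 = (36 + 13)*(70 + 784 - 476) - 1364 = 49*378 - 1364 = 18522 - 1364 = 17158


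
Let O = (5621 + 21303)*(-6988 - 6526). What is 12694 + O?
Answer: -363838242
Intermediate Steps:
O = -363850936 (O = 26924*(-13514) = -363850936)
12694 + O = 12694 - 363850936 = -363838242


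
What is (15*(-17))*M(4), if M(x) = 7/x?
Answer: -1785/4 ≈ -446.25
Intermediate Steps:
(15*(-17))*M(4) = (15*(-17))*(7/4) = -1785/4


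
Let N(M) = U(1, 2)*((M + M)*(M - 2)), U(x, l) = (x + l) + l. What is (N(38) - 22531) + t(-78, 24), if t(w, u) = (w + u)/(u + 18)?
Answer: -61966/7 ≈ -8852.3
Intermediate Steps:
U(x, l) = x + 2*l (U(x, l) = (l + x) + l = x + 2*l)
t(w, u) = (u + w)/(18 + u)
N(M) = 10*M*(-2 + M) (N(M) = (1 + 2*2)*((M + M)*(M - 2)) = (1 + 4)*((2*M)*(-2 + M)) = 5*(2*M*(-2 + M)) = 10*M*(-2 + M))
(N(38) - 22531) + t(-78, 24) = (10*38*(-2 + 38) - 22531) + (24 - 78)/(18 + 24) = (10*38*36 - 22531) - 54/42 = (13680 - 22531) + (1/42)*(-54) = -8851 - 9/7 = -61966/7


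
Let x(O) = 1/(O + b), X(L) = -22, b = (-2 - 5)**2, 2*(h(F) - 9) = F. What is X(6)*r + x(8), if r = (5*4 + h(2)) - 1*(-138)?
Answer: -210671/57 ≈ -3696.0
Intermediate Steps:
h(F) = 9 + F/2
b = 49 (b = (-7)**2 = 49)
x(O) = 1/(49 + O) (x(O) = 1/(O + 49) = 1/(49 + O))
r = 168 (r = (5*4 + (9 + (1/2)*2)) - 1*(-138) = (20 + (9 + 1)) + 138 = (20 + 10) + 138 = 30 + 138 = 168)
X(6)*r + x(8) = -22*168 + 1/(49 + 8) = -3696 + 1/57 = -210671/57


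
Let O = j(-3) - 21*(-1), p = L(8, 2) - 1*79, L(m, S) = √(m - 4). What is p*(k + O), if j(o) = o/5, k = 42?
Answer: -24024/5 ≈ -4804.8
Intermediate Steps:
L(m, S) = √(-4 + m)
j(o) = o/5 (j(o) = o*(⅕) = o/5)
p = -77 (p = √(-4 + 8) - 1*79 = √4 - 79 = 2 - 79 = -77)
O = 102/5 (O = (⅕)*(-3) - 21*(-1) = -⅗ + 21 = 102/5 ≈ 20.400)
p*(k + O) = -77*(42 + 102/5) = -77*312/5 = -24024/5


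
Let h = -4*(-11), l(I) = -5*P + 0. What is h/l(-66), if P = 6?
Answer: -22/15 ≈ -1.4667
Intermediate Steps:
l(I) = -30 (l(I) = -5*6 + 0 = -30 + 0 = -30)
h = 44
h/l(-66) = 44/(-30) = 44*(-1/30) = -22/15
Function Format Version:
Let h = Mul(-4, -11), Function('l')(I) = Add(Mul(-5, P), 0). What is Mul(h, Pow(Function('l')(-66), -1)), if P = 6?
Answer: Rational(-22, 15) ≈ -1.4667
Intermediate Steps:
Function('l')(I) = -30 (Function('l')(I) = Add(Mul(-5, 6), 0) = Add(-30, 0) = -30)
h = 44
Mul(h, Pow(Function('l')(-66), -1)) = Mul(44, Pow(-30, -1)) = Mul(44, Rational(-1, 30)) = Rational(-22, 15)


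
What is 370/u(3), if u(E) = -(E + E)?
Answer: -185/3 ≈ -61.667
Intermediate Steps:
u(E) = -2*E
370/u(3) = 370/(-2*3) = 370/(-6) = -⅙*370 = -185/3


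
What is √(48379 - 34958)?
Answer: √13421 ≈ 115.85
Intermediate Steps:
√(48379 - 34958) = √13421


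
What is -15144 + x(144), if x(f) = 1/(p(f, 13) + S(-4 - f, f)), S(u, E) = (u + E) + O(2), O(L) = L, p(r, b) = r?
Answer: -2150447/142 ≈ -15144.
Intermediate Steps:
S(u, E) = 2 + E + u (S(u, E) = (u + E) + 2 = (E + u) + 2 = 2 + E + u)
x(f) = 1/(-2 + f) (x(f) = 1/(f + (2 + f + (-4 - f))) = 1/(f - 2) = 1/(-2 + f))
-15144 + x(144) = -15144 + 1/(-2 + 144) = -15144 + 1/142 = -2150447/142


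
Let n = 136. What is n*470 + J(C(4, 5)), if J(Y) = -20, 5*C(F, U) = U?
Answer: 63900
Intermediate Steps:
C(F, U) = U/5
n*470 + J(C(4, 5)) = 136*470 - 20 = 63920 - 20 = 63900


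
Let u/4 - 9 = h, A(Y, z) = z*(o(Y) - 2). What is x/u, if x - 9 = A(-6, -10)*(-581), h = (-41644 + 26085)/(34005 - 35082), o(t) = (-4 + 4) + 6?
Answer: 25039173/101008 ≈ 247.89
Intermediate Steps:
o(t) = 6 (o(t) = 0 + 6 = 6)
A(Y, z) = 4*z (A(Y, z) = z*(6 - 2) = z*4 = 4*z)
h = 15559/1077 (h = -15559/(-1077) = -15559*(-1/1077) = 15559/1077 ≈ 14.447)
u = 101008/1077 (u = 36 + 4*(15559/1077) = 36 + 62236/1077 = 101008/1077 ≈ 93.786)
x = 23249 (x = 9 + (4*(-10))*(-581) = 9 - 40*(-581) = 9 + 23240 = 23249)
x/u = 23249/(101008/1077) = 23249*(1077/101008) = 25039173/101008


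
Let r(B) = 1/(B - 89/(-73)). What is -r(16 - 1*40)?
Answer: 73/1663 ≈ 0.043897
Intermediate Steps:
r(B) = 1/(89/73 + B) (r(B) = 1/(B - 89*(-1/73)) = 1/(B + 89/73) = 1/(89/73 + B))
-r(16 - 1*40) = -73/(89 + 73*(16 - 1*40)) = -73/(89 + 73*(16 - 40)) = -73/(89 + 73*(-24)) = -73/(89 - 1752) = -73/(-1663) = -73*(-1)/1663 = -1*(-73/1663) = 73/1663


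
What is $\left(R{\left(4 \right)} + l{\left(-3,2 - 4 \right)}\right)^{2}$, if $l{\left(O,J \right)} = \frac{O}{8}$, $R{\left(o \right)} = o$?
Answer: $\frac{841}{64} \approx 13.141$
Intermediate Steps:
$l{\left(O,J \right)} = \frac{O}{8}$ ($l{\left(O,J \right)} = O \frac{1}{8} = \frac{O}{8}$)
$\left(R{\left(4 \right)} + l{\left(-3,2 - 4 \right)}\right)^{2} = \left(4 + \frac{1}{8} \left(-3\right)\right)^{2} = \left(4 - \frac{3}{8}\right)^{2} = \left(\frac{29}{8}\right)^{2} = \frac{841}{64}$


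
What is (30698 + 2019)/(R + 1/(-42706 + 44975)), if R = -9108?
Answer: -74234873/20666051 ≈ -3.5921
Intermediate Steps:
(30698 + 2019)/(R + 1/(-42706 + 44975)) = (30698 + 2019)/(-9108 + 1/(-42706 + 44975)) = 32717/(-9108 + 1/2269) = 32717/(-20666051/2269) = 32717*(-2269/20666051) = -74234873/20666051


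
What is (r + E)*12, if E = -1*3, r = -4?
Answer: -84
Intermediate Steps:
E = -3
(r + E)*12 = (-4 - 3)*12 = -7*12 = -84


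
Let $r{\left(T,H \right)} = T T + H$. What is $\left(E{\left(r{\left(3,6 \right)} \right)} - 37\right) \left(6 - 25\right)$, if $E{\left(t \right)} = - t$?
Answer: $988$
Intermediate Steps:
$r{\left(T,H \right)} = H + T^{2}$ ($r{\left(T,H \right)} = T^{2} + H = H + T^{2}$)
$\left(E{\left(r{\left(3,6 \right)} \right)} - 37\right) \left(6 - 25\right) = \left(- (6 + 3^{2}) - 37\right) \left(6 - 25\right) = \left(- (6 + 9) - 37\right) \left(-19\right) = \left(\left(-1\right) 15 - 37\right) \left(-19\right) = \left(-15 - 37\right) \left(-19\right) = \left(-52\right) \left(-19\right) = 988$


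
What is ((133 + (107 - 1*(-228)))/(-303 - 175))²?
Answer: 54756/57121 ≈ 0.95860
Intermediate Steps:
((133 + (107 - 1*(-228)))/(-303 - 175))² = ((133 + (107 + 228))/(-478))² = ((133 + 335)*(-1/478))² = (468*(-1/478))² = (-234/239)² = 54756/57121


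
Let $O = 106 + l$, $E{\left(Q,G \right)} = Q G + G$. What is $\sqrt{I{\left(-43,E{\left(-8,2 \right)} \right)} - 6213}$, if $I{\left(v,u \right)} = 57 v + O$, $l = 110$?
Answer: $16 i \sqrt{33} \approx 91.913 i$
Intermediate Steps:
$E{\left(Q,G \right)} = G + G Q$ ($E{\left(Q,G \right)} = G Q + G = G + G Q$)
$O = 216$ ($O = 106 + 110 = 216$)
$I{\left(v,u \right)} = 216 + 57 v$ ($I{\left(v,u \right)} = 57 v + 216 = 216 + 57 v$)
$\sqrt{I{\left(-43,E{\left(-8,2 \right)} \right)} - 6213} = \sqrt{\left(216 + 57 \left(-43\right)\right) - 6213} = \sqrt{\left(216 - 2451\right) - 6213} = \sqrt{-2235 - 6213} = \sqrt{-8448} = 16 i \sqrt{33}$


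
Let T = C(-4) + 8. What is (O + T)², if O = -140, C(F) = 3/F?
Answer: 281961/16 ≈ 17623.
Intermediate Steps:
T = 29/4 (T = 3/(-4) + 8 = 3*(-¼) + 8 = -¾ + 8 = 29/4 ≈ 7.2500)
(O + T)² = (-140 + 29/4)² = (-531/4)² = 281961/16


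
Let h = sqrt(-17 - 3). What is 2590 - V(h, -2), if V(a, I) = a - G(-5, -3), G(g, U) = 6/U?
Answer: 2588 - 2*I*sqrt(5) ≈ 2588.0 - 4.4721*I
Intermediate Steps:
h = 2*I*sqrt(5) (h = sqrt(-20) = 2*I*sqrt(5) ≈ 4.4721*I)
V(a, I) = 2 + a (V(a, I) = a - 6/(-3) = a - 6*(-1)/3 = a - 1*(-2) = a + 2 = 2 + a)
2590 - V(h, -2) = 2590 - (2 + 2*I*sqrt(5)) = 2590 + (-2 - 2*I*sqrt(5)) = 2588 - 2*I*sqrt(5)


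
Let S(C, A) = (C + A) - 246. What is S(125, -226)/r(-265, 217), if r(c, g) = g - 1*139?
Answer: -347/78 ≈ -4.4487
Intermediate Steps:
r(c, g) = -139 + g (r(c, g) = g - 139 = -139 + g)
S(C, A) = -246 + A + C (S(C, A) = (A + C) - 246 = -246 + A + C)
S(125, -226)/r(-265, 217) = (-246 - 226 + 125)/(-139 + 217) = -347/78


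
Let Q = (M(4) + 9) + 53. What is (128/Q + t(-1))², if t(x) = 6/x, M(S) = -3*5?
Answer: 23716/2209 ≈ 10.736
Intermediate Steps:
M(S) = -15
Q = 47 (Q = (-15 + 9) + 53 = -6 + 53 = 47)
(128/Q + t(-1))² = (128/47 + 6/(-1))² = (128*(1/47) + 6*(-1))² = (128/47 - 6)² = (-154/47)² = 23716/2209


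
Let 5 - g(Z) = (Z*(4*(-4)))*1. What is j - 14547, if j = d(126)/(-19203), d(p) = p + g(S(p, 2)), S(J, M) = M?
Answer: -279346204/19203 ≈ -14547.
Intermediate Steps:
g(Z) = 5 + 16*Z (g(Z) = 5 - Z*(4*(-4)) = 5 - Z*(-16) = 5 - (-16*Z) = 5 - (-16)*Z = 5 + 16*Z)
d(p) = 37 + p (d(p) = p + (5 + 16*2) = p + (5 + 32) = p + 37 = 37 + p)
j = -163/19203 (j = (37 + 126)/(-19203) = 163*(-1/19203) = -163/19203 ≈ -0.0084883)
j - 14547 = -163/19203 - 14547 = -279346204/19203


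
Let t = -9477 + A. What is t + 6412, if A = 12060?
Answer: 8995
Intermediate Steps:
t = 2583 (t = -9477 + 12060 = 2583)
t + 6412 = 2583 + 6412 = 8995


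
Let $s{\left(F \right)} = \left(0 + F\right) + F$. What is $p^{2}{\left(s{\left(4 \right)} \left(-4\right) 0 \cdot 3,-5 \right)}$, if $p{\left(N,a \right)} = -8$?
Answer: $64$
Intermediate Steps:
$s{\left(F \right)} = 2 F$ ($s{\left(F \right)} = F + F = 2 F$)
$p^{2}{\left(s{\left(4 \right)} \left(-4\right) 0 \cdot 3,-5 \right)} = \left(-8\right)^{2} = 64$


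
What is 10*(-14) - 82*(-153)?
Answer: 12406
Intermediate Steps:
10*(-14) - 82*(-153) = -140 + 12546 = 12406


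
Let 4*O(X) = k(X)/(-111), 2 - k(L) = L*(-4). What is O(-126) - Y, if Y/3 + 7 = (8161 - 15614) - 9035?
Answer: 10985921/222 ≈ 49486.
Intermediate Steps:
k(L) = 2 + 4*L (k(L) = 2 - L*(-4) = 2 - (-4)*L = 2 + 4*L)
O(X) = -1/222 - X/111 (O(X) = ((2 + 4*X)/(-111))/4 = ((2 + 4*X)*(-1/111))/4 = (-2/111 - 4*X/111)/4 = -1/222 - X/111)
Y = -49485 (Y = -21 + 3*((8161 - 15614) - 9035) = -21 + 3*(-7453 - 9035) = -21 + 3*(-16488) = -21 - 49464 = -49485)
O(-126) - Y = (-1/222 - 1/111*(-126)) - 1*(-49485) = (-1/222 + 42/37) + 49485 = 251/222 + 49485 = 10985921/222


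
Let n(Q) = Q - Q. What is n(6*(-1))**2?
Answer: 0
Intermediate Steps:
n(Q) = 0
n(6*(-1))**2 = 0**2 = 0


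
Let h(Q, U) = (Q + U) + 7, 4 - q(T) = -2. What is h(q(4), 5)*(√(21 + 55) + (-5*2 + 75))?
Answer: 1170 + 36*√19 ≈ 1326.9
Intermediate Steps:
q(T) = 6 (q(T) = 4 - 1*(-2) = 4 + 2 = 6)
h(Q, U) = 7 + Q + U
h(q(4), 5)*(√(21 + 55) + (-5*2 + 75)) = (7 + 6 + 5)*(√(21 + 55) + (-5*2 + 75)) = 18*(√76 + (-10 + 75)) = 18*(2*√19 + 65) = 18*(65 + 2*√19) = 1170 + 36*√19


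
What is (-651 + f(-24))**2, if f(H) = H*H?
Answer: 5625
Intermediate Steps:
f(H) = H**2
(-651 + f(-24))**2 = (-651 + (-24)**2)**2 = (-651 + 576)**2 = (-75)**2 = 5625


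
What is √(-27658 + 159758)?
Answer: 10*√1321 ≈ 363.46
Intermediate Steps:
√(-27658 + 159758) = √132100 = 10*√1321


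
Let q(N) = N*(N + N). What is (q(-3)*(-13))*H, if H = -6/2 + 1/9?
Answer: 676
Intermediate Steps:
q(N) = 2*N² (q(N) = N*(2*N) = 2*N²)
H = -26/9 (H = -6*½ + 1*(⅑) = -3 + ⅑ = -26/9 ≈ -2.8889)
(q(-3)*(-13))*H = ((2*(-3)²)*(-13))*(-26/9) = ((2*9)*(-13))*(-26/9) = (18*(-13))*(-26/9) = -234*(-26/9) = 676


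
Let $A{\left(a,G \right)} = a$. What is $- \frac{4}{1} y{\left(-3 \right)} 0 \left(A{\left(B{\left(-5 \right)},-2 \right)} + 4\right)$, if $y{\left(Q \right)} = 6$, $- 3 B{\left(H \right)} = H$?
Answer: $0$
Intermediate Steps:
$B{\left(H \right)} = - \frac{H}{3}$
$- \frac{4}{1} y{\left(-3 \right)} 0 \left(A{\left(B{\left(-5 \right)},-2 \right)} + 4\right) = - \frac{4}{1} \cdot 6 \cdot 0 \left(\left(- \frac{1}{3}\right) \left(-5\right) + 4\right) = \left(-4\right) 1 \cdot 6 \cdot 0 \left(\frac{5}{3} + 4\right) = \left(-4\right) 6 \cdot 0 \cdot \frac{17}{3} = \left(-24\right) 0 = 0$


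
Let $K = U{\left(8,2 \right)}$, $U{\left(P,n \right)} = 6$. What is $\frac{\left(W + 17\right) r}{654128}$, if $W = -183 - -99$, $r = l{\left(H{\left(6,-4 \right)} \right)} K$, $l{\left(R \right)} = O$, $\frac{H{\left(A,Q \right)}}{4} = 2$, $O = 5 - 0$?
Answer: $- \frac{1005}{327064} \approx -0.0030728$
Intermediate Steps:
$K = 6$
$O = 5$ ($O = 5 + 0 = 5$)
$H{\left(A,Q \right)} = 8$ ($H{\left(A,Q \right)} = 4 \cdot 2 = 8$)
$l{\left(R \right)} = 5$
$r = 30$ ($r = 5 \cdot 6 = 30$)
$W = -84$ ($W = -183 + 99 = -84$)
$\frac{\left(W + 17\right) r}{654128} = \frac{\left(-84 + 17\right) 30}{654128} = \left(-67\right) 30 \cdot \frac{1}{654128} = \left(-2010\right) \frac{1}{654128} = - \frac{1005}{327064}$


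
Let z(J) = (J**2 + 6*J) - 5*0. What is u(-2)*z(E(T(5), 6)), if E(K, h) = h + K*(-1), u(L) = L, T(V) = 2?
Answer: -80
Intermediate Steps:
E(K, h) = h - K
z(J) = J**2 + 6*J (z(J) = (J**2 + 6*J) + 0 = J**2 + 6*J)
u(-2)*z(E(T(5), 6)) = -2*(6 - 1*2)*(6 + (6 - 1*2)) = -2*(6 - 2)*(6 + (6 - 2)) = -8*(6 + 4) = -8*10 = -2*40 = -80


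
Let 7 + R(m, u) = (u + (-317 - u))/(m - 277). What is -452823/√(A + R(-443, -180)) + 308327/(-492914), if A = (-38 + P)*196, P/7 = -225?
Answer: -308327/492914 + 5433876*I*√1138156415/227631283 ≈ -0.62552 + 805.34*I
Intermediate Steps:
P = -1575 (P = 7*(-225) = -1575)
R(m, u) = -7 - 317/(-277 + m) (R(m, u) = -7 + (u + (-317 - u))/(m - 277) = -7 - 317/(-277 + m))
A = -316148 (A = (-38 - 1575)*196 = -1613*196 = -316148)
-452823/√(A + R(-443, -180)) + 308327/(-492914) = -452823/√(-316148 + (1622 - 7*(-443))/(-277 - 443)) + 308327/(-492914) = -452823/√(-316148 + (1622 + 3101)/(-720)) + 308327*(-1/492914) = -452823/√(-316148 - 1/720*4723) - 308327/492914 = -452823/√(-316148 - 4723/720) - 308327/492914 = -452823*(-12*I*√1138156415/227631283) - 308327/492914 = -(-5433876)*I*√1138156415/227631283 - 308327/492914 = 5433876*I*√1138156415/227631283 - 308327/492914 = -308327/492914 + 5433876*I*√1138156415/227631283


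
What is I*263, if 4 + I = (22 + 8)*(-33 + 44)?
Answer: 85738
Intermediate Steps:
I = 326 (I = -4 + (22 + 8)*(-33 + 44) = -4 + 30*11 = -4 + 330 = 326)
I*263 = 326*263 = 85738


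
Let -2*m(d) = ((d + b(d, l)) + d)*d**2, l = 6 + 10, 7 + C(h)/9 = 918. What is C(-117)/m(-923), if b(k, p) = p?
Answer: 2733/259838345 ≈ 1.0518e-5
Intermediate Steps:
C(h) = 8199 (C(h) = -63 + 9*918 = -63 + 8262 = 8199)
l = 16
m(d) = -d**2*(16 + 2*d)/2 (m(d) = -((d + 16) + d)*d**2/2 = -((16 + d) + d)*d**2/2 = -(16 + 2*d)*d**2/2 = -d**2*(16 + 2*d)/2)
C(-117)/m(-923) = 8199/(((-923)**2*(-8 - 1*(-923)))) = 8199/((851929*(-8 + 923))) = 8199/((851929*915)) = 8199/779515035 = 8199*(1/779515035) = 2733/259838345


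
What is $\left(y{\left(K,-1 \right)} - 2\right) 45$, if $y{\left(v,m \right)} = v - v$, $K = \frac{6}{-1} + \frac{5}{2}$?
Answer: $-90$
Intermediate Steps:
$K = - \frac{7}{2}$ ($K = 6 \left(-1\right) + 5 \cdot \frac{1}{2} = -6 + \frac{5}{2} = - \frac{7}{2} \approx -3.5$)
$y{\left(v,m \right)} = 0$
$\left(y{\left(K,-1 \right)} - 2\right) 45 = \left(0 - 2\right) 45 = \left(-2\right) 45 = -90$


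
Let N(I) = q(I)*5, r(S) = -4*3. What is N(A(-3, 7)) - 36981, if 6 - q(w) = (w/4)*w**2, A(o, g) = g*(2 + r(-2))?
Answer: 391799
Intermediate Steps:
r(S) = -12
A(o, g) = -10*g (A(o, g) = g*(2 - 12) = g*(-10) = -10*g)
q(w) = 6 - w**3/4 (q(w) = 6 - w/4*w**2 = 6 - w**3/4)
N(I) = 30 - 5*I**3/4 (N(I) = (6 - I**3/4)*5 = 30 - 5*I**3/4)
N(A(-3, 7)) - 36981 = (30 - 5*(-10*7)**3/4) - 36981 = (30 - 5/4*(-70)**3) - 36981 = (30 - 5/4*(-343000)) - 36981 = (30 + 428750) - 36981 = 428780 - 36981 = 391799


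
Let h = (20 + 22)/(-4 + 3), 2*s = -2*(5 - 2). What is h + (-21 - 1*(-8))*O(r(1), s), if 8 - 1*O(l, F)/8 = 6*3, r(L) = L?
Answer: 998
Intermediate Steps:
s = -3 (s = (-2*(5 - 2))/2 = (-2*3)/2 = (1/2)*(-6) = -3)
h = -42 (h = 42/(-1) = 42*(-1) = -42)
O(l, F) = -80 (O(l, F) = 64 - 48*3 = 64 - 8*18 = 64 - 144 = -80)
h + (-21 - 1*(-8))*O(r(1), s) = -42 + (-21 - 1*(-8))*(-80) = -42 + (-21 + 8)*(-80) = -42 - 13*(-80) = -42 + 1040 = 998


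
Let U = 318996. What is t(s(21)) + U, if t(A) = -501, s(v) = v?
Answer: 318495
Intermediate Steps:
t(s(21)) + U = -501 + 318996 = 318495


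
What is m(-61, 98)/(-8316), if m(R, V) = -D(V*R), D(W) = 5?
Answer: 5/8316 ≈ 0.00060125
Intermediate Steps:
m(R, V) = -5 (m(R, V) = -1*5 = -5)
m(-61, 98)/(-8316) = -5/(-8316) = -5*(-1/8316) = 5/8316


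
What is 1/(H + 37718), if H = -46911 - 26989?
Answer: -1/36182 ≈ -2.7638e-5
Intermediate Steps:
H = -73900
1/(H + 37718) = 1/(-73900 + 37718) = 1/(-36182) = -1/36182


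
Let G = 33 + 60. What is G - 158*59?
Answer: -9229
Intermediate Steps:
G = 93
G - 158*59 = 93 - 158*59 = 93 - 9322 = -9229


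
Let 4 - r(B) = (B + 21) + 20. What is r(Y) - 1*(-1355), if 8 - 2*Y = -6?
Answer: 1311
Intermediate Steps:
Y = 7 (Y = 4 - ½*(-6) = 4 + 3 = 7)
r(B) = -37 - B (r(B) = 4 - ((B + 21) + 20) = 4 - ((21 + B) + 20) = 4 - (41 + B) = 4 + (-41 - B) = -37 - B)
r(Y) - 1*(-1355) = (-37 - 1*7) - 1*(-1355) = (-37 - 7) + 1355 = -44 + 1355 = 1311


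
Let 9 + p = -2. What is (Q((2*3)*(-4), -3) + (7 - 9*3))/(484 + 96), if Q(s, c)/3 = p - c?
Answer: -11/145 ≈ -0.075862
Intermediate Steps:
p = -11 (p = -9 - 2 = -11)
Q(s, c) = -33 - 3*c (Q(s, c) = 3*(-11 - c) = -33 - 3*c)
(Q((2*3)*(-4), -3) + (7 - 9*3))/(484 + 96) = ((-33 - 3*(-3)) + (7 - 9*3))/(484 + 96) = ((-33 + 9) + (7 - 27))/580 = (-24 - 20)*(1/580) = -44*1/580 = -11/145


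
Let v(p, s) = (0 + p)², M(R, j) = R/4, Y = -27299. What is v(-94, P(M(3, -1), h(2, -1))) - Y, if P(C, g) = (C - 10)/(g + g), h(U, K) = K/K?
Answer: 36135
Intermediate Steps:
h(U, K) = 1
M(R, j) = R/4 (M(R, j) = R*(¼) = R/4)
P(C, g) = (-10 + C)/(2*g) (P(C, g) = (-10 + C)/((2*g)) = (-10 + C)*(1/(2*g)) = (-10 + C)/(2*g))
v(p, s) = p²
v(-94, P(M(3, -1), h(2, -1))) - Y = (-94)² - 1*(-27299) = 8836 + 27299 = 36135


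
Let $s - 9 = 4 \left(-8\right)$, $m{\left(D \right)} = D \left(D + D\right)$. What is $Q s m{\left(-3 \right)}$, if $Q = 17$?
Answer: $-7038$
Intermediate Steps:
$m{\left(D \right)} = 2 D^{2}$ ($m{\left(D \right)} = D 2 D = 2 D^{2}$)
$s = -23$ ($s = 9 + 4 \left(-8\right) = 9 - 32 = -23$)
$Q s m{\left(-3 \right)} = 17 \left(-23\right) 2 \left(-3\right)^{2} = - 391 \cdot 2 \cdot 9 = \left(-391\right) 18 = -7038$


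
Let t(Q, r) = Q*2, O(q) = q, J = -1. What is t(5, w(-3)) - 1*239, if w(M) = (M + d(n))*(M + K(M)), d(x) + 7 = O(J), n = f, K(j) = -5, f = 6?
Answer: -229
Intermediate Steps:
n = 6
d(x) = -8 (d(x) = -7 - 1 = -8)
w(M) = (-8 + M)*(-5 + M) (w(M) = (M - 8)*(M - 5) = (-8 + M)*(-5 + M))
t(Q, r) = 2*Q
t(5, w(-3)) - 1*239 = 2*5 - 1*239 = 10 - 239 = -229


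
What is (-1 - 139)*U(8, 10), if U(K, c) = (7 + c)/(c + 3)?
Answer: -2380/13 ≈ -183.08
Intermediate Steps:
U(K, c) = (7 + c)/(3 + c)
(-1 - 139)*U(8, 10) = (-1 - 139)*((7 + 10)/(3 + 10)) = -140*17/13 = -2380/13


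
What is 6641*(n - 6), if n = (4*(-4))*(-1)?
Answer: 66410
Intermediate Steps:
n = 16 (n = -16*(-1) = 16)
6641*(n - 6) = 6641*(16 - 6) = 6641*10 = 66410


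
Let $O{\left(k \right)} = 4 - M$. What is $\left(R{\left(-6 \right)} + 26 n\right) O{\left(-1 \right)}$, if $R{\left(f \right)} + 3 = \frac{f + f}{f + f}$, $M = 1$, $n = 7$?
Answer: $540$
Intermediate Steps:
$O{\left(k \right)} = 3$ ($O{\left(k \right)} = 4 - 1 = 3$)
$R{\left(f \right)} = -2$ ($R{\left(f \right)} = -3 + \frac{f + f}{f + f} = -3 + \frac{2 f}{2 f} = -3 + 2 f \frac{1}{2 f} = -3 + 1 = -2$)
$\left(R{\left(-6 \right)} + 26 n\right) O{\left(-1 \right)} = \left(-2 + 26 \cdot 7\right) 3 = \left(-2 + 182\right) 3 = 180 \cdot 3 = 540$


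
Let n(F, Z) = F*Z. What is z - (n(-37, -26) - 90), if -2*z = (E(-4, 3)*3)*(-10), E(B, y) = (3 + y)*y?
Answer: -602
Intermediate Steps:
E(B, y) = y*(3 + y)
z = 270 (z = -(3*(3 + 3))*3*(-10)/2 = -(3*6)*3*(-10)/2 = -18*3*(-10)/2 = -27*(-10) = -½*(-540) = 270)
z - (n(-37, -26) - 90) = 270 - (-37*(-26) - 90) = 270 - (962 - 90) = 270 - 1*872 = 270 - 872 = -602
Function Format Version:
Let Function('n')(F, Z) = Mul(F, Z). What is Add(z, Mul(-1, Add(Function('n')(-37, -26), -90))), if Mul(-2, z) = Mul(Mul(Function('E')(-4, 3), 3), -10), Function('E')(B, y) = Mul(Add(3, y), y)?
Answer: -602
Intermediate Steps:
Function('E')(B, y) = Mul(y, Add(3, y))
z = 270 (z = Mul(Rational(-1, 2), Mul(Mul(Mul(3, Add(3, 3)), 3), -10)) = Mul(Rational(-1, 2), Mul(Mul(Mul(3, 6), 3), -10)) = Mul(Rational(-1, 2), Mul(Mul(18, 3), -10)) = Mul(Rational(-1, 2), Mul(54, -10)) = Mul(Rational(-1, 2), -540) = 270)
Add(z, Mul(-1, Add(Function('n')(-37, -26), -90))) = Add(270, Mul(-1, Add(Mul(-37, -26), -90))) = Add(270, Mul(-1, Add(962, -90))) = Add(270, Mul(-1, 872)) = Add(270, -872) = -602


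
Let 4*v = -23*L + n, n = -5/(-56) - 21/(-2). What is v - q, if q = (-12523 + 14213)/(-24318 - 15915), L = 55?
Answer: -2825868991/9012192 ≈ -313.56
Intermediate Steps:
n = 593/56 (n = -5*(-1/56) - 21*(-½) = 5/56 + 21/2 = 593/56 ≈ 10.589)
v = -70247/224 (v = (-23*55 + 593/56)/4 = (-1265 + 593/56)/4 = (¼)*(-70247/56) = -70247/224 ≈ -313.60)
q = -1690/40233 (q = 1690/(-40233) = 1690*(-1/40233) = -1690/40233 ≈ -0.042005)
v - q = -70247/224 - 1*(-1690/40233) = -70247/224 + 1690/40233 = -2825868991/9012192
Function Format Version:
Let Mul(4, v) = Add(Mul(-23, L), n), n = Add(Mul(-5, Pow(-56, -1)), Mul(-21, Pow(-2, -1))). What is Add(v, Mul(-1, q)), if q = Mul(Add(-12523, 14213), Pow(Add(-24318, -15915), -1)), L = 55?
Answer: Rational(-2825868991, 9012192) ≈ -313.56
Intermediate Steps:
n = Rational(593, 56) (n = Add(Mul(-5, Rational(-1, 56)), Mul(-21, Rational(-1, 2))) = Add(Rational(5, 56), Rational(21, 2)) = Rational(593, 56) ≈ 10.589)
v = Rational(-70247, 224) (v = Mul(Rational(1, 4), Add(Mul(-23, 55), Rational(593, 56))) = Mul(Rational(1, 4), Add(-1265, Rational(593, 56))) = Mul(Rational(1, 4), Rational(-70247, 56)) = Rational(-70247, 224) ≈ -313.60)
q = Rational(-1690, 40233) (q = Mul(1690, Pow(-40233, -1)) = Mul(1690, Rational(-1, 40233)) = Rational(-1690, 40233) ≈ -0.042005)
Add(v, Mul(-1, q)) = Add(Rational(-70247, 224), Mul(-1, Rational(-1690, 40233))) = Add(Rational(-70247, 224), Rational(1690, 40233)) = Rational(-2825868991, 9012192)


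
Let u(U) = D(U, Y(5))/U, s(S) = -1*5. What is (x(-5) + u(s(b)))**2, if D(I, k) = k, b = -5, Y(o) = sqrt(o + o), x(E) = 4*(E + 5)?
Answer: 2/5 ≈ 0.40000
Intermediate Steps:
x(E) = 20 + 4*E (x(E) = 4*(5 + E) = 20 + 4*E)
Y(o) = sqrt(2)*sqrt(o) (Y(o) = sqrt(2*o) = sqrt(2)*sqrt(o))
s(S) = -5
u(U) = sqrt(10)/U (u(U) = (sqrt(2)*sqrt(5))/U = sqrt(10)/U)
(x(-5) + u(s(b)))**2 = ((20 + 4*(-5)) + sqrt(10)/(-5))**2 = ((20 - 20) + sqrt(10)*(-1/5))**2 = (0 - sqrt(10)/5)**2 = (-sqrt(10)/5)**2 = 2/5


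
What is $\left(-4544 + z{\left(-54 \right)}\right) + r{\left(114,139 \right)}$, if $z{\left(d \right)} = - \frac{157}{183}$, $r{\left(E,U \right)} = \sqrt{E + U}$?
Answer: $- \frac{831709}{183} + \sqrt{253} \approx -4529.0$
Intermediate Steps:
$z{\left(d \right)} = - \frac{157}{183}$ ($z{\left(d \right)} = \left(-157\right) \frac{1}{183} = - \frac{157}{183}$)
$\left(-4544 + z{\left(-54 \right)}\right) + r{\left(114,139 \right)} = \left(-4544 - \frac{157}{183}\right) + \sqrt{114 + 139} = - \frac{831709}{183} + \sqrt{253}$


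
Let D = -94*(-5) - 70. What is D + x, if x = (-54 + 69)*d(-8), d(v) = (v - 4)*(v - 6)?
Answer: 2920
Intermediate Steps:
d(v) = (-6 + v)*(-4 + v) (d(v) = (-4 + v)*(-6 + v) = (-6 + v)*(-4 + v))
D = 400 (D = 470 - 70 = 400)
x = 2520 (x = (-54 + 69)*(24 + (-8)² - 10*(-8)) = 15*(24 + 64 + 80) = 15*168 = 2520)
D + x = 400 + 2520 = 2920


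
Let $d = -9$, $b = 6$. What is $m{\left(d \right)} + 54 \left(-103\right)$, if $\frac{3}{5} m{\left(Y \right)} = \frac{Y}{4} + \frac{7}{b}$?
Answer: $- \frac{200297}{36} \approx -5563.8$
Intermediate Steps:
$m{\left(Y \right)} = \frac{35}{18} + \frac{5 Y}{12}$ ($m{\left(Y \right)} = \frac{5 \left(\frac{Y}{4} + \frac{7}{6}\right)}{3} = \frac{5 \left(\frac{7}{6} + \frac{Y}{4}\right)}{3} = \frac{35}{18} + \frac{5 Y}{12}$)
$m{\left(d \right)} + 54 \left(-103\right) = \left(\frac{35}{18} + \frac{5}{12} \left(-9\right)\right) + 54 \left(-103\right) = \left(\frac{35}{18} - \frac{15}{4}\right) - 5562 = - \frac{65}{36} - 5562 = - \frac{200297}{36}$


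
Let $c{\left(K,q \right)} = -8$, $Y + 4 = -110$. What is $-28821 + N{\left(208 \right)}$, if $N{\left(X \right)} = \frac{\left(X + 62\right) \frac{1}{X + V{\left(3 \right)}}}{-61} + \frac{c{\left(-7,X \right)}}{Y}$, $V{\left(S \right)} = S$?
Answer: $- \frac{21144404093}{733647} \approx -28821.0$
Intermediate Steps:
$Y = -114$ ($Y = -4 - 110 = -114$)
$N{\left(X \right)} = \frac{4}{57} - \frac{62 + X}{61 \left(3 + X\right)}$ ($N{\left(X \right)} = \frac{\left(X + 62\right) \frac{1}{X + 3}}{-61} - \frac{8}{-114} = \frac{62 + X}{3 + X} \left(- \frac{1}{61}\right) - - \frac{4}{57} = \frac{62 + X}{3 + X} \left(- \frac{1}{61}\right) + \frac{4}{57} = - \frac{62 + X}{61 \left(3 + X\right)} + \frac{4}{57} = \frac{4}{57} - \frac{62 + X}{61 \left(3 + X\right)}$)
$-28821 + N{\left(208 \right)} = -28821 + \frac{-2802 + 187 \cdot 208}{3477 \left(3 + 208\right)} = -28821 + \frac{-2802 + 38896}{3477 \cdot 211} = -28821 + \frac{1}{3477} \cdot \frac{1}{211} \cdot 36094 = -28821 + \frac{36094}{733647} = - \frac{21144404093}{733647}$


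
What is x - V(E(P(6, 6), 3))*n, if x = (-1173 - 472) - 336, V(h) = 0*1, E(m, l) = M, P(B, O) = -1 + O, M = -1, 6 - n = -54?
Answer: -1981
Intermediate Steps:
n = 60 (n = 6 - 1*(-54) = 6 + 54 = 60)
E(m, l) = -1
V(h) = 0
x = -1981 (x = -1645 - 336 = -1981)
x - V(E(P(6, 6), 3))*n = -1981 - 0*60 = -1981 - 1*0 = -1981 + 0 = -1981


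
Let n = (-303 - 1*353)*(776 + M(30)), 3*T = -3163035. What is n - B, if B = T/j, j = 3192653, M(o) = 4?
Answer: -1633615632695/3192653 ≈ -5.1168e+5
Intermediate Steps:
T = -1054345 (T = (1/3)*(-3163035) = -1054345)
B = -1054345/3192653 ≈ -0.33024
n = -511680 (n = (-303 - 1*353)*(776 + 4) = (-303 - 353)*780 = -656*780 = -511680)
n - B = -511680 - 1*(-1054345/3192653) = -511680 + 1054345/3192653 = -1633615632695/3192653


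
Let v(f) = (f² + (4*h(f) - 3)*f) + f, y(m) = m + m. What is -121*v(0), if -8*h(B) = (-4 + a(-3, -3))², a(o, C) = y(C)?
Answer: 0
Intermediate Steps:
y(m) = 2*m
a(o, C) = 2*C
h(B) = -25/2 (h(B) = -(-4 + 2*(-3))²/8 = -(-4 - 6)²/8 = -⅛*(-10)² = -⅛*100 = -25/2)
v(f) = f² - 52*f (v(f) = (f² + (4*(-25/2) - 3)*f) + f = (f² + (-50 - 3)*f) + f = (f² - 53*f) + f = f² - 52*f)
-121*v(0) = -0*(-52 + 0) = -0*(-52) = -121*0 = 0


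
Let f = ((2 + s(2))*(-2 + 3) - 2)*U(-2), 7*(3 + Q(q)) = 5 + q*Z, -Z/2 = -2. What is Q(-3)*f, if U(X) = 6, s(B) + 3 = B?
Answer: 24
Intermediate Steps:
Z = 4 (Z = -2*(-2) = 4)
s(B) = -3 + B
Q(q) = -16/7 + 4*q/7 (Q(q) = -3 + (5 + q*4)/7 = -3 + (5 + 4*q)/7 = -3 + (5/7 + 4*q/7) = -16/7 + 4*q/7)
f = -6 (f = ((2 + (-3 + 2))*(-2 + 3) - 2)*6 = ((2 - 1)*1 - 2)*6 = (1*1 - 2)*6 = (1 - 2)*6 = -1*6 = -6)
Q(-3)*f = (-16/7 + (4/7)*(-3))*(-6) = (-16/7 - 12/7)*(-6) = -4*(-6) = 24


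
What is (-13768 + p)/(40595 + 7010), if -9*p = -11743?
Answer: -112169/428445 ≈ -0.26181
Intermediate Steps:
p = 11743/9 (p = -⅑*(-11743) = 11743/9 ≈ 1304.8)
(-13768 + p)/(40595 + 7010) = (-13768 + 11743/9)/(40595 + 7010) = -112169/9/47605 = -112169/9*1/47605 = -112169/428445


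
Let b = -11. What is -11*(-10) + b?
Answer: 99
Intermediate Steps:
-11*(-10) + b = -11*(-10) - 11 = 110 - 11 = 99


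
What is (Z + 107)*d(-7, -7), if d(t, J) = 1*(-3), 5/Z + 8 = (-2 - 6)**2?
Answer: -17991/56 ≈ -321.27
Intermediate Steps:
Z = 5/56 (Z = 5/(-8 + (-2 - 6)**2) = 5/(-8 + (-8)**2) = 5/(-8 + 64) = 5/56 ≈ 0.089286)
d(t, J) = -3
(Z + 107)*d(-7, -7) = (5/56 + 107)*(-3) = (5997/56)*(-3) = -17991/56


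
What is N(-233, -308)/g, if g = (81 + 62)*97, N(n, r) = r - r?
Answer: 0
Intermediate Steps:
N(n, r) = 0
g = 13871 (g = 143*97 = 13871)
N(-233, -308)/g = 0/13871 = 0*(1/13871) = 0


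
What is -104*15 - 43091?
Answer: -44651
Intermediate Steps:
-104*15 - 43091 = -1560 - 43091 = -44651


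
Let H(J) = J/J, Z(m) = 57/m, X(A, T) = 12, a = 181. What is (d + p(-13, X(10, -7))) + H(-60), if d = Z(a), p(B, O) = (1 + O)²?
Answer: 30827/181 ≈ 170.31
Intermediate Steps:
H(J) = 1
d = 57/181 ≈ 0.31492
(d + p(-13, X(10, -7))) + H(-60) = (57/181 + (1 + 12)²) + 1 = (57/181 + 13²) + 1 = (57/181 + 169) + 1 = 30646/181 + 1 = 30827/181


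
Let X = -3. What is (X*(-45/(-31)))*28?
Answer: -3780/31 ≈ -121.94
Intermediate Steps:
(X*(-45/(-31)))*28 = -(-135)/(-31)*28 = -(-135)*(-1)/31*28 = -3*45/31*28 = -135/31*28 = -3780/31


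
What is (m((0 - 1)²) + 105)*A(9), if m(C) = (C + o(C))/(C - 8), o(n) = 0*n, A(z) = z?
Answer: 6606/7 ≈ 943.71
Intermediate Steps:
o(n) = 0
m(C) = C/(-8 + C) (m(C) = (C + 0)/(C - 8) = C/(-8 + C))
(m((0 - 1)²) + 105)*A(9) = ((0 - 1)²/(-8 + (0 - 1)²) + 105)*9 = ((-1)²/(-8 + (-1)²) + 105)*9 = (1/(-8 + 1) + 105)*9 = (1/(-7) + 105)*9 = (1*(-⅐) + 105)*9 = (-⅐ + 105)*9 = (734/7)*9 = 6606/7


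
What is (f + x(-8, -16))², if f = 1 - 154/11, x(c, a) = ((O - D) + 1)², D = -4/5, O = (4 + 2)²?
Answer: 1252876816/625 ≈ 2.0046e+6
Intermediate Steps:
O = 36 (O = 6² = 36)
D = -⅘ (D = -4*⅕ = -⅘ ≈ -0.80000)
x(c, a) = 35721/25 (x(c, a) = ((36 - 1*(-⅘)) + 1)² = ((36 + ⅘) + 1)² = (184/5 + 1)² = (189/5)² = 35721/25)
f = -13 (f = 1 - 154*1/11 = 1 - 14 = -13)
(f + x(-8, -16))² = (-13 + 35721/25)² = (35396/25)² = 1252876816/625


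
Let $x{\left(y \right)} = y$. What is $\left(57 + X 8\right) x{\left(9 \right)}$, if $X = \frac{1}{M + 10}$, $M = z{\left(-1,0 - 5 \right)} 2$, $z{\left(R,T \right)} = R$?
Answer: $522$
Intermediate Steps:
$M = -2$ ($M = \left(-1\right) 2 = -2$)
$X = \frac{1}{8}$ ($X = \frac{1}{-2 + 10} = \frac{1}{8} \approx 0.125$)
$\left(57 + X 8\right) x{\left(9 \right)} = \left(57 + \frac{1}{8} \cdot 8\right) 9 = \left(57 + 1\right) 9 = 58 \cdot 9 = 522$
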